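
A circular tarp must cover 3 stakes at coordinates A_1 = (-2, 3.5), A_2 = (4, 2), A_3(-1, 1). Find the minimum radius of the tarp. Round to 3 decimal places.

Side lengths²: A_1A_2² = 38.25, A_1A_3² = 7.25, A_2A_3² = 26.
Since A_1A_2² = 38.25 ≥ 26 + 7.25 = 33.25, the angle opposite A_1A_2 is not acute, so the smallest enclosing circle has A_1A_2 as diameter.
Centre = midpoint of A_1A_2 = (1, 2.75), r² = 38.25/4 = 9.5625.
r = √(9.5625) ≈ 3.092.

3.092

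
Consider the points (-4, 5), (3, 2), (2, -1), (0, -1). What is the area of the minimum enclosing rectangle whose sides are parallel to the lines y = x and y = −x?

36

In coordinates u = x + y, v = x − y the rectangle is axis-aligned; the map (x,y)→(u,v) scales areas by 2.
u-values: 1, 5, 1, -1; range = 5 − (-1) = 6.
v-values: -9, 1, 3, 1; range = 3 − (-9) = 12.
Area = (6 × 12) / 2 = 36.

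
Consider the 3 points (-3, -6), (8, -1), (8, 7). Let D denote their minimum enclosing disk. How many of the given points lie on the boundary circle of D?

Call the three points A, B, C in the order given.
Side lengths²: AB² = 146, AC² = 290, BC² = 64.
Since AC² = 290 ≥ 146 + 64 = 210, the angle opposite AC is not acute, so the smallest enclosing circle has AC as diameter.
Centre = midpoint of AC = (2.5, 0.5), r² = 290/4 = 72.5.
The points at distance exactly r from the centre are (-3, -6), (8, 7) — 2 points.

2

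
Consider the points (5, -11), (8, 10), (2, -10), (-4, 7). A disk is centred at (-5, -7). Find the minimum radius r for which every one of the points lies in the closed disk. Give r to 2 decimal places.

The required radius is the distance from (-5, -7) to the farthest point.
Squared distances: 116, 458, 58, 197.
Maximum is 458, attained at (8, 10).
r = √458 ≈ 21.40.

21.40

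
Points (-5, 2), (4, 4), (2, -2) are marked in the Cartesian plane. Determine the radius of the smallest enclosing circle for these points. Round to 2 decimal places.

Call the three points A, B, C in the order given.
Side lengths²: AB² = 85, AC² = 65, BC² = 40.
Since AB² = 85 < 65 + 40 = 105, the triangle is acute, so the smallest enclosing circle is the circumcircle.
Circumcentre = (-0.3, 2.1), r² = 22.1.
r = √(22.1) ≈ 4.70.

4.70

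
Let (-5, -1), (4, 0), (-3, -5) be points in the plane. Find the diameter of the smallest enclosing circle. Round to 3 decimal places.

Call the three points A, B, C in the order given.
Side lengths²: AB² = 82, AC² = 20, BC² = 74.
Since AB² = 82 < 74 + 20 = 94, the triangle is acute, so the smallest enclosing circle is the circumcircle.
Circumcentre = (-8/19, -23/19), r² = 7585/361.
Diameter = 2r = 2√(7585/361) ≈ 9.168.

9.168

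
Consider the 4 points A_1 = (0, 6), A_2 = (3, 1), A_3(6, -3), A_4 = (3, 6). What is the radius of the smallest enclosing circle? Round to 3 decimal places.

5.408

A smallest enclosing disk is always determined by at most three of the input points on its boundary.
The farthest pair is A_1–A_3 with squared distance 117. The circle on this segment as diameter has centre (3, 1.5) and r² = 117/4 = 29.25.
Check A_2: distance² to centre = 0.25 ≤ 29.25, so it lies inside.
All remaining points lie in this disk, and no smaller disk contains both endpoints, so this is the minimum enclosing circle.
r = √(29.25) ≈ 5.408.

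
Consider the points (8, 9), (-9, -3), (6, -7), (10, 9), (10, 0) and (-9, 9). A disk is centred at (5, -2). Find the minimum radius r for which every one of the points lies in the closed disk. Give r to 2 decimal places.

The required radius is the distance from (5, -2) to the farthest point.
Squared distances: 130, 197, 26, 146, 29, 317.
Maximum is 317, attained at (-9, 9).
r = √317 ≈ 17.80.

17.80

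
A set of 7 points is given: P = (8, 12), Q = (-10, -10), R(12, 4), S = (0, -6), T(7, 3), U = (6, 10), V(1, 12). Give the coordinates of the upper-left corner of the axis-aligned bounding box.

x-range [-10, 12], y-range [-10, 12].
The upper-left corner is (-10, 12).

(-10, 12)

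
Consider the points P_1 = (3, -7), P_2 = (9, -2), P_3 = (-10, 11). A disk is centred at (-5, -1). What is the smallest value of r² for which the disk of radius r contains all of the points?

197

The required radius is the distance from (-5, -1) to the farthest point.
Squared distances: 100, 197, 169.
Maximum is 197, attained at P_2.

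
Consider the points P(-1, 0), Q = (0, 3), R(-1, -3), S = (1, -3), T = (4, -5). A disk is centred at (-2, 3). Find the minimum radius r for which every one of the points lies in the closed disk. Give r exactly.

The required radius is the distance from (-2, 3) to the farthest point.
Squared distances: 10, 4, 37, 45, 100.
Maximum is 100, attained at T.
r = √100 = 10.

10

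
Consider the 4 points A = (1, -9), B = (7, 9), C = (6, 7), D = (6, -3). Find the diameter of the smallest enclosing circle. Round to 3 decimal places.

The farthest pair is A–B with squared distance 360. The circle on this segment as diameter has centre (4, 0) and r² = 360/4 = 90.
Check C: distance² to centre = 53 ≤ 90, so it lies inside.
All remaining points lie in this disk, and no smaller disk contains both endpoints, so this is the minimum enclosing circle.
Diameter = 2r = 2√90 ≈ 18.974.

18.974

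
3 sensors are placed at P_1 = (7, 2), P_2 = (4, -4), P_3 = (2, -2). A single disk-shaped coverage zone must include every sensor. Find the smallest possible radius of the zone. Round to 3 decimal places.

3.375

Side lengths²: P_1P_2² = 45, P_1P_3² = 41, P_2P_3² = 8.
Since P_1P_2² = 45 < 41 + 8 = 49, the triangle is acute, so the smallest enclosing circle is the circumcircle.
Circumcentre = (31/6, -5/6), r² = 205/18.
r = √(205/18) ≈ 3.375.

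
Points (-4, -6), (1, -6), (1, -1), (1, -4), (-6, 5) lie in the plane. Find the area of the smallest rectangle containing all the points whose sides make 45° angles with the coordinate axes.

In coordinates u = x + y, v = x − y the rectangle is axis-aligned; the map (x,y)→(u,v) scales areas by 2.
u-values: -10, -5, 0, -3, -1; range = 0 − (-10) = 10.
v-values: 2, 7, 2, 5, -11; range = 7 − (-11) = 18.
Area = (10 × 18) / 2 = 90.

90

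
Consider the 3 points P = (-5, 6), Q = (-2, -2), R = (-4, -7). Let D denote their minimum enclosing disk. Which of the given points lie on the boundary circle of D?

P, R

Side lengths²: PQ² = 73, PR² = 170, QR² = 29.
Since PR² = 170 ≥ 73 + 29 = 102, the angle opposite PR is not acute, so the smallest enclosing circle has PR as diameter.
Centre = midpoint of PR = (-4.5, -0.5), r² = 170/4 = 42.5.
The points at distance exactly r from the centre are P, R — 2 points.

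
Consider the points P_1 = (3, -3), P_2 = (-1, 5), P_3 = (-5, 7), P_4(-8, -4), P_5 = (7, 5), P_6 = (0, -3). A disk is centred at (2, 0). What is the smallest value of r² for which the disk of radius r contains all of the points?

The required radius is the distance from (2, 0) to the farthest point.
Squared distances: 10, 34, 98, 116, 50, 13.
Maximum is 116, attained at P_4.

116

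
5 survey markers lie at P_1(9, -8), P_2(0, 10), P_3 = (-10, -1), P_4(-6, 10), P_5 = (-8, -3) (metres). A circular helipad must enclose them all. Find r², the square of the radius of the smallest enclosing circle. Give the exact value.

137.25

The farthest pair is P_1–P_4 with squared distance 549. The circle on this segment as diameter has centre (1.5, 1) and r² = 549/4 = 137.25.
Check P_2: distance² to centre = 83.25 ≤ 137.25, so it lies inside.
All remaining points lie in this disk, and no smaller disk contains both endpoints, so this is the minimum enclosing circle.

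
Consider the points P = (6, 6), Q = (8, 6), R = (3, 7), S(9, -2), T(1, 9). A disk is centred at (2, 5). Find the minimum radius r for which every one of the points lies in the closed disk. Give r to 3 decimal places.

The required radius is the distance from (2, 5) to the farthest point.
Squared distances: 17, 37, 5, 98, 17.
Maximum is 98, attained at S.
r = √98 ≈ 9.899.

9.899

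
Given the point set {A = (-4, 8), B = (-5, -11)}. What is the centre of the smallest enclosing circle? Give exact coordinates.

The smallest circle enclosing two points has them as diameter endpoints.
Centre = midpoint = (-4.5, -1.5); r² = |AB|²/4 = 362/4 = 90.5.
Centre = (-4.5, -1.5).

(-4.5, -1.5)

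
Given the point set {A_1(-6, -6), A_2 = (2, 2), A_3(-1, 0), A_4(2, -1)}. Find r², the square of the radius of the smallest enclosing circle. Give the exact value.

32

A smallest enclosing disk is always determined by at most three of the input points on its boundary.
The farthest pair is A_1–A_2 with squared distance 128. The circle on this segment as diameter has centre (-2, -2) and r² = 128/4 = 32.
Check A_3: distance² to centre = 5 ≤ 32, so it lies inside.
All remaining points lie in this disk, and no smaller disk contains both endpoints, so this is the minimum enclosing circle.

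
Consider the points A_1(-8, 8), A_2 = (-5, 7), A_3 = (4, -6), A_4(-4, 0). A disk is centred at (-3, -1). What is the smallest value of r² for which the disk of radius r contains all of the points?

The required radius is the distance from (-3, -1) to the farthest point.
Squared distances: 106, 68, 74, 2.
Maximum is 106, attained at A_1.

106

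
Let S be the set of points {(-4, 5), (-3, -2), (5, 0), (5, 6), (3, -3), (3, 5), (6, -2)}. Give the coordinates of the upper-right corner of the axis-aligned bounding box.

x-range [-4, 6], y-range [-3, 6].
The upper-right corner is (6, 6).

(6, 6)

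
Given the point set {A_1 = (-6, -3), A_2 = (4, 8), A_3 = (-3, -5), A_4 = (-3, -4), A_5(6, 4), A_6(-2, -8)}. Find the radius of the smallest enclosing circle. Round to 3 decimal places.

8.544

A smallest enclosing disk is always determined by at most three of the input points on its boundary.
The farthest pair is A_2–A_6 with squared distance 292. The circle on this segment as diameter has centre (1, 0) and r² = 292/4 = 73.
Check A_1: distance² to centre = 58 ≤ 73, so it lies inside.
All remaining points lie in this disk, and no smaller disk contains both endpoints, so this is the minimum enclosing circle.
r = √73 ≈ 8.544.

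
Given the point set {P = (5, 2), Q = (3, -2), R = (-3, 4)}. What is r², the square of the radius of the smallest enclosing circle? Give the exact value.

170/9

Side lengths²: PQ² = 20, PR² = 68, QR² = 72.
Since QR² = 72 < 68 + 20 = 88, the triangle is acute, so the smallest enclosing circle is the circumcircle.
Circumcentre = (2/3, 5/3), r² = 170/9.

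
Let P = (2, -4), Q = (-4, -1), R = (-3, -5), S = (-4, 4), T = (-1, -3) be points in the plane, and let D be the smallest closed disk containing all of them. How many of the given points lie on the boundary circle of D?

A smallest enclosing disk is always determined by at most three of the input points on its boundary.
The minimum enclosing circle is determined by three boundary points: P, R, S.
Their circumcentre is (-31/23, -6/23) with r² = 13325/529.
The farthest remaining point T is at distance² 4033/529 ≤ 13325/529.
The points at distance exactly r from the centre are P, R, S — 3 points.

3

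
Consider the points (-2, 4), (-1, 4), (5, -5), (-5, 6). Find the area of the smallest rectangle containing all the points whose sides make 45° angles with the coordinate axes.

31.5

In coordinates u = x + y, v = x − y the rectangle is axis-aligned; the map (x,y)→(u,v) scales areas by 2.
u-values: 2, 3, 0, 1; range = 3 − 0 = 3.
v-values: -6, -5, 10, -11; range = 10 − (-11) = 21.
Area = (3 × 21) / 2 = 31.5.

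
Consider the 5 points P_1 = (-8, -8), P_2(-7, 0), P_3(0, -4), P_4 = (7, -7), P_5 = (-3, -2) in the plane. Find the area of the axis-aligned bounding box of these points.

120

x ranges over [-8, 7], width 15.
y ranges over [-8, 0], height 8.
Area = 15 × 8 = 120.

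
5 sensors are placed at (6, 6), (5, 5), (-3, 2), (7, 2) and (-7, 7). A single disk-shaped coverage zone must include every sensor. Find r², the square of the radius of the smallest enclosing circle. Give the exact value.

55.25

By Welzl's lemma the MEC is supported by two points (diametrically opposite) or three points (on a circumcircle).
The farthest pair is (7, 2)–(-7, 7) with squared distance 221. The circle on this segment as diameter has centre (0, 4.5) and r² = 221/4 = 55.25.
Check (6, 6): distance² to centre = 38.25 ≤ 55.25, so it lies inside.
All remaining points lie in this disk, and no smaller disk contains both endpoints, so this is the minimum enclosing circle.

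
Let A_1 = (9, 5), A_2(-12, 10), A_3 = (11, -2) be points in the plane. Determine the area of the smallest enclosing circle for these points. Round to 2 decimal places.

528.57

Side lengths²: A_1A_2² = 466, A_1A_3² = 53, A_2A_3² = 673.
Since A_2A_3² = 673 ≥ 466 + 53 = 519, the angle opposite A_2A_3 is not acute, so the smallest enclosing circle has A_2A_3 as diameter.
Centre = midpoint of A_2A_3 = (-0.5, 4), r² = 673/4 = 168.25.
Area = π·r² = π·168.25 ≈ 528.57.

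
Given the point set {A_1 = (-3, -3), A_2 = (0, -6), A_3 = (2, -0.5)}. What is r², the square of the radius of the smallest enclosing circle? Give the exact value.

Side lengths²: A_1A_2² = 18, A_1A_3² = 31.25, A_2A_3² = 34.25.
Since A_2A_3² = 34.25 < 31.25 + 18 = 49.25, the triangle is acute, so the smallest enclosing circle is the circumcircle.
Circumcentre = (1/12, -35/12), r² = 685/72.

685/72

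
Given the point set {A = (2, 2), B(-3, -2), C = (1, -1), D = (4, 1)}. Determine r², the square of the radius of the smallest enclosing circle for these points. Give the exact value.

The farthest pair is B–D with squared distance 58. The circle on this segment as diameter has centre (0.5, -0.5) and r² = 58/4 = 14.5.
Check A: distance² to centre = 8.5 ≤ 14.5, so it lies inside.
All remaining points lie in this disk, and no smaller disk contains both endpoints, so this is the minimum enclosing circle.

14.5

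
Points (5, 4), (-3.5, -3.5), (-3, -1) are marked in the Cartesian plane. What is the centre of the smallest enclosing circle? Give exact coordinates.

Call the three points A, B, C in the order given.
Side lengths²: AB² = 128.5, AC² = 89, BC² = 6.5.
Since AB² = 128.5 ≥ 89 + 6.5 = 95.5, the angle opposite AB is not acute, so the smallest enclosing circle has AB as diameter.
Centre = midpoint of AB = (0.75, 0.25), r² = 128.5/4 = 32.125.
Centre = (0.75, 0.25).

(0.75, 0.25)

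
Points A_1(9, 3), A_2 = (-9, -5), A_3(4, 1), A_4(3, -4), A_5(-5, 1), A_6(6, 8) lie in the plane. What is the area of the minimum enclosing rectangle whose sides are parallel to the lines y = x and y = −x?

182

In coordinates u = x + y, v = x − y the rectangle is axis-aligned; the map (x,y)→(u,v) scales areas by 2.
u-values: 12, -14, 5, -1, -4, 14; range = 14 − (-14) = 28.
v-values: 6, -4, 3, 7, -6, -2; range = 7 − (-6) = 13.
Area = (28 × 13) / 2 = 182.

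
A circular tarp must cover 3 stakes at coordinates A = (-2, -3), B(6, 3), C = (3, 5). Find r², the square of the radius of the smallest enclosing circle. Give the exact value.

28925/1156

Side lengths²: AB² = 100, AC² = 89, BC² = 13.
Since AB² = 100 < 89 + 13 = 102, the triangle is acute, so the smallest enclosing circle is the circumcircle.
Circumcentre = (65/34, 2/17), r² = 28925/1156.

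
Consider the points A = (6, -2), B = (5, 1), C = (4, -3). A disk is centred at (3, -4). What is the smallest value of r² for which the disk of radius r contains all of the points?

The required radius is the distance from (3, -4) to the farthest point.
Squared distances: 13, 29, 2.
Maximum is 29, attained at B.

29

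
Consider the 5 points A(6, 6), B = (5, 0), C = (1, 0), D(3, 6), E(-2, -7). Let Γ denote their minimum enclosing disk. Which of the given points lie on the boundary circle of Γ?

A, E

The farthest pair is A–E with squared distance 233. The circle on this segment as diameter has centre (2, -0.5) and r² = 233/4 = 58.25.
Check B: distance² to centre = 9.25 ≤ 58.25, so it lies inside.
All remaining points lie in this disk, and no smaller disk contains both endpoints, so this is the minimum enclosing circle.
The points at distance exactly r from the centre are A, E — 2 points.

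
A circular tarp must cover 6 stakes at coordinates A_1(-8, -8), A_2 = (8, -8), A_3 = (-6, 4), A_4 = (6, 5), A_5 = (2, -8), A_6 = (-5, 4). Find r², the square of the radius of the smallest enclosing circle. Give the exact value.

63145/676

The minimum enclosing circle of a finite set is fixed by two of the points (as a diameter) or three (as a circumcircle).
The minimum enclosing circle is determined by three boundary points: A_1, A_2, A_4.
Their circumcentre is (0, -67/26) with r² = 63145/676.
The farthest remaining point A_3 is at distance² 53577/676 ≤ 63145/676.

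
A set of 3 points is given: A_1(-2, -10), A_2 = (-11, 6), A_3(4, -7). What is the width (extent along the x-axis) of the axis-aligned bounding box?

15

max x = 4, min x = -11, so width = 15.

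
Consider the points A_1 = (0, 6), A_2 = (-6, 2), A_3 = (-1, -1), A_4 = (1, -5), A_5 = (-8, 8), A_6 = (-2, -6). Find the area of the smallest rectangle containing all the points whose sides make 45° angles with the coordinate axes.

154

In coordinates u = x + y, v = x − y the rectangle is axis-aligned; the map (x,y)→(u,v) scales areas by 2.
u-values: 6, -4, -2, -4, 0, -8; range = 6 − (-8) = 14.
v-values: -6, -8, 0, 6, -16, 4; range = 6 − (-16) = 22.
Area = (14 × 22) / 2 = 154.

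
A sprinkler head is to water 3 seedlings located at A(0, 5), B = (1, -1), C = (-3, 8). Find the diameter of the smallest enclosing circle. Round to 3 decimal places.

Side lengths²: AB² = 37, AC² = 18, BC² = 97.
Since BC² = 97 ≥ 37 + 18 = 55, the angle opposite BC is not acute, so the smallest enclosing circle has BC as diameter.
Centre = midpoint of BC = (-1, 3.5), r² = 97/4 = 24.25.
Diameter = 2r = 2√(24.25) ≈ 9.849.

9.849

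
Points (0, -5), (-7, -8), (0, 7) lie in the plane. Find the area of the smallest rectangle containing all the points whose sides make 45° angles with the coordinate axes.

132

In coordinates u = x + y, v = x − y the rectangle is axis-aligned; the map (x,y)→(u,v) scales areas by 2.
u-values: -5, -15, 7; range = 7 − (-15) = 22.
v-values: 5, 1, -7; range = 5 − (-7) = 12.
Area = (22 × 12) / 2 = 132.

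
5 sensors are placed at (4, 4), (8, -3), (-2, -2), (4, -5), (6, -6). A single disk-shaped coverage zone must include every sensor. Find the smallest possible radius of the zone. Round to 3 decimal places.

By Welzl's lemma the MEC is supported by two points (diametrically opposite) or three points (on a circumcircle).
The minimum enclosing circle is determined by three boundary points: (4, 4), (-2, -2), (6, -6).
Their circumcentre is (10/3, -4/3) with r² = 260/9.
The farthest remaining point (8, -3) is at distance² 221/9 ≤ 260/9.
r = √(260/9) ≈ 5.375.

5.375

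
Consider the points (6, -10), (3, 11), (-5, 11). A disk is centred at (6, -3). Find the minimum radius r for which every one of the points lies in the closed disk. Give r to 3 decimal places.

The required radius is the distance from (6, -3) to the farthest point.
Squared distances: 49, 205, 317.
Maximum is 317, attained at (-5, 11).
r = √317 ≈ 17.804.

17.804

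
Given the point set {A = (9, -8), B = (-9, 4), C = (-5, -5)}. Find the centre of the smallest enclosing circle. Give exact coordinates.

(0, -2)

Side lengths²: AB² = 468, AC² = 205, BC² = 97.
Since AB² = 468 ≥ 205 + 97 = 302, the angle opposite AB is not acute, so the smallest enclosing circle has AB as diameter.
Centre = midpoint of AB = (0, -2), r² = 468/4 = 117.
Centre = (0, -2).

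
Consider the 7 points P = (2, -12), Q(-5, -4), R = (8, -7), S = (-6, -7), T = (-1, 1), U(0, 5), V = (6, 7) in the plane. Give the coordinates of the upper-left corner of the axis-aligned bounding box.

x-range [-6, 8], y-range [-12, 7].
The upper-left corner is (-6, 7).

(-6, 7)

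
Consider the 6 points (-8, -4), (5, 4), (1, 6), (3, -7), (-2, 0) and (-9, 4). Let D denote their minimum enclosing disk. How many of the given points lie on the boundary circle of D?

3

A smallest enclosing disk is always determined by at most three of the input points on its boundary.
The minimum enclosing circle is determined by three boundary points: (5, 4), (3, -7), (-9, 4).
Their circumcentre is (-2, -9/22) with r² = 33125/484.
The farthest remaining point (1, 6) is at distance² 24237/484 ≤ 33125/484.
The points at distance exactly r from the centre are (5, 4), (3, -7), (-9, 4) — 3 points.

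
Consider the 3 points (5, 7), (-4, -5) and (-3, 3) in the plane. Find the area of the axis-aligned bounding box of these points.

108

x ranges over [-4, 5], width 9.
y ranges over [-5, 7], height 12.
Area = 9 × 12 = 108.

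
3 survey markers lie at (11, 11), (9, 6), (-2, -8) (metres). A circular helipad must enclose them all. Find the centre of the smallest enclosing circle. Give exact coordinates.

Call the three points A, B, C in the order given.
Side lengths²: AB² = 29, AC² = 530, BC² = 317.
Since AC² = 530 ≥ 317 + 29 = 346, the angle opposite AC is not acute, so the smallest enclosing circle has AC as diameter.
Centre = midpoint of AC = (4.5, 1.5), r² = 530/4 = 132.5.
Centre = (4.5, 1.5).

(4.5, 1.5)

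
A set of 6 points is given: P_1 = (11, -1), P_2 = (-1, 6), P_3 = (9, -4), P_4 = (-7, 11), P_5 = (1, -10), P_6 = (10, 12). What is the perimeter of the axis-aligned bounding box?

Width = max x − min x = 11 − (-7) = 18.
Height = max y − min y = 12 − (-10) = 22.
Perimeter = 2(18 + 22) = 80.

80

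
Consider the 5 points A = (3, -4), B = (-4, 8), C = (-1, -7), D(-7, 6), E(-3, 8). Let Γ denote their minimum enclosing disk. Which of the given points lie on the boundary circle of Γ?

B, C

The farthest pair is B–C with squared distance 234. The circle on this segment as diameter has centre (-2.5, 0.5) and r² = 234/4 = 58.5.
Check A: distance² to centre = 50.5 ≤ 58.5, so it lies inside.
All remaining points lie in this disk, and no smaller disk contains both endpoints, so this is the minimum enclosing circle.
The points at distance exactly r from the centre are B, C — 2 points.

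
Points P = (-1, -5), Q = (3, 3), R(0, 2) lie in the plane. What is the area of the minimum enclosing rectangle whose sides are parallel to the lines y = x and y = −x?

In coordinates u = x + y, v = x − y the rectangle is axis-aligned; the map (x,y)→(u,v) scales areas by 2.
u-values: -6, 6, 2; range = 6 − (-6) = 12.
v-values: 4, 0, -2; range = 4 − (-2) = 6.
Area = (12 × 6) / 2 = 36.

36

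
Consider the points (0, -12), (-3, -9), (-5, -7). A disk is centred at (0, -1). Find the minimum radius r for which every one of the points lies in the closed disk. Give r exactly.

11

The required radius is the distance from (0, -1) to the farthest point.
Squared distances: 121, 73, 61.
Maximum is 121, attained at (0, -12).
r = √121 = 11.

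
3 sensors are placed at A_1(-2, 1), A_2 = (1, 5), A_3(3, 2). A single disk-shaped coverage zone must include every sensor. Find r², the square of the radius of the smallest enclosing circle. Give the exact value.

Side lengths²: A_1A_2² = 25, A_1A_3² = 26, A_2A_3² = 13.
Since A_1A_3² = 26 < 25 + 13 = 38, the triangle is acute, so the smallest enclosing circle is the circumcircle.
Circumcentre = (11/34, 81/34), r² = 4225/578.

4225/578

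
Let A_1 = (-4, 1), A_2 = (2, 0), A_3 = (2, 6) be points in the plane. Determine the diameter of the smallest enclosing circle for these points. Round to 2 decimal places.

7.92

Side lengths²: A_1A_2² = 37, A_1A_3² = 61, A_2A_3² = 36.
Since A_1A_3² = 61 < 37 + 36 = 73, the triangle is acute, so the smallest enclosing circle is the circumcircle.
Circumcentre = (-7/12, 3), r² = 2257/144.
Diameter = 2r = 2√(2257/144) ≈ 7.92.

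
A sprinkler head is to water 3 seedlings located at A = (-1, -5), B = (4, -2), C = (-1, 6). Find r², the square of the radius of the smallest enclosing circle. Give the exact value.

Side lengths²: AB² = 34, AC² = 121, BC² = 89.
Since AC² = 121 < 89 + 34 = 123, the triangle is acute, so the smallest enclosing circle is the circumcircle.
Circumcentre = (-0.9, 0.5), r² = 30.26.

30.26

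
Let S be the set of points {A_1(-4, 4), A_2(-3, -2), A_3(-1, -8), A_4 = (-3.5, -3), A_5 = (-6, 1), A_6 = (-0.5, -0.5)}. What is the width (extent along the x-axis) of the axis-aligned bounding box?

5.5

max x = -0.5, min x = -6, so width = 5.5.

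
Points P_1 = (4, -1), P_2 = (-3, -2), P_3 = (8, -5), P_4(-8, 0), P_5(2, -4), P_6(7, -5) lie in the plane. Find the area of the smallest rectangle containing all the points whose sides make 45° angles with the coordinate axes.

In coordinates u = x + y, v = x − y the rectangle is axis-aligned; the map (x,y)→(u,v) scales areas by 2.
u-values: 3, -5, 3, -8, -2, 2; range = 3 − (-8) = 11.
v-values: 5, -1, 13, -8, 6, 12; range = 13 − (-8) = 21.
Area = (11 × 21) / 2 = 115.5.

115.5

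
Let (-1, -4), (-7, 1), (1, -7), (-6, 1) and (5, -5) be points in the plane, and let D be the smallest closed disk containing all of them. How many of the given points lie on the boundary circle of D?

2

The minimum enclosing circle of a finite set is fixed by two of the points (as a diameter) or three (as a circumcircle).
The farthest pair is (-7, 1)–(5, -5) with squared distance 180. The circle on this segment as diameter has centre (-1, -2) and r² = 180/4 = 45.
Check (-1, -4): distance² to centre = 4 ≤ 45, so it lies inside.
All remaining points lie in this disk, and no smaller disk contains both endpoints, so this is the minimum enclosing circle.
The points at distance exactly r from the centre are (-7, 1), (5, -5) — 2 points.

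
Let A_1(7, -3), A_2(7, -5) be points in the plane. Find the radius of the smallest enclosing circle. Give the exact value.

The smallest circle enclosing two points has them as diameter endpoints.
Centre = midpoint = (7, -4); r² = |A_1A_2|²/4 = 4/4 = 1.
r = √1 = 1.

1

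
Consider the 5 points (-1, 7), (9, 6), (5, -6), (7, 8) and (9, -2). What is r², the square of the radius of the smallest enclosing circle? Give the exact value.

13325/242

The minimum enclosing circle of a finite set is fixed by two of the points (as a diameter) or three (as a circumcircle).
The minimum enclosing circle is determined by three boundary points: (-1, 7), (5, -6), (7, 8).
Their circumcentre is (83/22, 29/22) with r² = 13325/242.
The farthest remaining point (9, 6) is at distance² 11917/242 ≤ 13325/242.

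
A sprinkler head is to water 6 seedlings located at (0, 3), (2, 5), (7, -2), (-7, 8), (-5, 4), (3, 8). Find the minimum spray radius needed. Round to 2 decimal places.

8.60

The minimum enclosing circle of a finite set is fixed by two of the points (as a diameter) or three (as a circumcircle).
The farthest pair is (7, -2)–(-7, 8) with squared distance 296. The circle on this segment as diameter has centre (0, 3) and r² = 296/4 = 74.
Check (0, 3): distance² to centre = 0 ≤ 74, so it lies inside.
All remaining points lie in this disk, and no smaller disk contains both endpoints, so this is the minimum enclosing circle.
r = √74 ≈ 8.60.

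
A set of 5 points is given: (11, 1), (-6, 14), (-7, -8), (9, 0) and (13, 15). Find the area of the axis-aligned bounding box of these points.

x ranges over [-7, 13], width 20.
y ranges over [-8, 15], height 23.
Area = 20 × 23 = 460.

460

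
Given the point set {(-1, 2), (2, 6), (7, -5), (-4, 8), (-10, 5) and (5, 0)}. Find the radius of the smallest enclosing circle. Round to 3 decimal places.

9.862

By Welzl's lemma the MEC is supported by two points (diametrically opposite) or three points (on a circumcircle).
The farthest pair is (7, -5)–(-10, 5) with squared distance 389. The circle on this segment as diameter has centre (-1.5, 0) and r² = 389/4 = 97.25.
Check (-1, 2): distance² to centre = 4.25 ≤ 97.25, so it lies inside.
All remaining points lie in this disk, and no smaller disk contains both endpoints, so this is the minimum enclosing circle.
r = √(97.25) ≈ 9.862.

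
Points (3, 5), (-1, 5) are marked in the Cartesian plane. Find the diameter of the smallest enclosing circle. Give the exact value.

The smallest circle enclosing two points has them as diameter endpoints.
Centre = midpoint = (1, 5); r² = |(3, 5)−(-1, 5)|²/4 = 16/4 = 4.
Diameter = 2r = 2√4 = 4.

4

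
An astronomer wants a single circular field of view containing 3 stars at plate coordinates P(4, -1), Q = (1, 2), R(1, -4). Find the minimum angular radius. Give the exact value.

3

Side lengths²: PQ² = 18, PR² = 18, QR² = 36.
Since QR² = 36 ≥ 18 + 18 = 36, the angle opposite QR is not acute, so the smallest enclosing circle has QR as diameter.
Centre = midpoint of QR = (1, -1), r² = 36/4 = 9.
r = √9 = 3.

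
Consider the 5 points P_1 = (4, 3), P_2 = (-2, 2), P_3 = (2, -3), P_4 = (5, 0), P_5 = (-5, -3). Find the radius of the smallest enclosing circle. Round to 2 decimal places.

5.41

By Welzl's lemma the MEC is supported by two points (diametrically opposite) or three points (on a circumcircle).
The minimum enclosing circle is determined by three boundary points: P_1, P_4, P_5.
Their circumcentre is (-9/22, -3/22) with r² = 7085/242.
The farthest remaining point P_3 is at distance² 3389/242 ≤ 7085/242.
r = √(7085/242) ≈ 5.41.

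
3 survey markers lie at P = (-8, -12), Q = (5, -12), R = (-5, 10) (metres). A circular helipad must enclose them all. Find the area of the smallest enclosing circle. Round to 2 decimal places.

467.20

Side lengths²: PQ² = 169, PR² = 493, QR² = 584.
Since QR² = 584 < 493 + 169 = 662, the triangle is acute, so the smallest enclosing circle is the circumcircle.
Circumcentre = (-1.5, -37/22), r² = 35989/242.
Area = π·r² = π·35989/242 ≈ 467.20.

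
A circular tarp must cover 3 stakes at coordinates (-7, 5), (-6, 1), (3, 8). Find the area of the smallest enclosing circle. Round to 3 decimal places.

102.102

Call the three points A, B, C in the order given.
Side lengths²: AB² = 17, AC² = 109, BC² = 130.
Since BC² = 130 ≥ 109 + 17 = 126, the angle opposite BC is not acute, so the smallest enclosing circle has BC as diameter.
Centre = midpoint of BC = (-1.5, 4.5), r² = 130/4 = 32.5.
Area = π·r² = π·32.5 ≈ 102.102.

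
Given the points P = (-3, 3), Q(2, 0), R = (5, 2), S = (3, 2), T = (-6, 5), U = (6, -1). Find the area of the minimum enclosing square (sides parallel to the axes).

144

The bounding box has width 12 and height 6.
An axis-aligned square enclosing the set must have side ≥ max(width, height).
So the minimum side is max(12, 6) = 12.
Area = 12² = 144.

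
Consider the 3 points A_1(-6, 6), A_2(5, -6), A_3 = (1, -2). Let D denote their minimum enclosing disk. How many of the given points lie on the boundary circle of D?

Side lengths²: A_1A_2² = 265, A_1A_3² = 113, A_2A_3² = 32.
Since A_1A_2² = 265 ≥ 113 + 32 = 145, the angle opposite A_1A_2 is not acute, so the smallest enclosing circle has A_1A_2 as diameter.
Centre = midpoint of A_1A_2 = (-0.5, 0), r² = 265/4 = 66.25.
The points at distance exactly r from the centre are A_1, A_2 — 2 points.

2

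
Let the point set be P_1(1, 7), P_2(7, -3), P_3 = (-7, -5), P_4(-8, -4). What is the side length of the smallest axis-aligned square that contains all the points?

The bounding box has width 15 and height 12.
An axis-aligned square enclosing the set must have side ≥ max(width, height).
So the minimum side is max(15, 12) = 15.

15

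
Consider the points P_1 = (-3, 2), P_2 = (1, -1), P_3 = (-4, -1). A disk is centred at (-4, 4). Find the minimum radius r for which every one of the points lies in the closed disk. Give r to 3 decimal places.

The required radius is the distance from (-4, 4) to the farthest point.
Squared distances: 5, 50, 25.
Maximum is 50, attained at P_2.
r = √50 ≈ 7.071.

7.071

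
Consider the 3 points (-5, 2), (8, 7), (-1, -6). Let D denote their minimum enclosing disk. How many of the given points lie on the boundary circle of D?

3

Call the three points A, B, C in the order given.
Side lengths²: AB² = 194, AC² = 80, BC² = 250.
Since BC² = 250 < 194 + 80 = 274, the triangle is acute, so the smallest enclosing circle is the circumcircle.
Circumcentre = (89/31, 29/31), r² = 60625/961.
The points at distance exactly r from the centre are (-5, 2), (8, 7), (-1, -6) — 3 points.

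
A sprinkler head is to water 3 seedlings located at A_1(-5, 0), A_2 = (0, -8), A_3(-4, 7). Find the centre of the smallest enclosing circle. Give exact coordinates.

(-2, -0.5)

Side lengths²: A_1A_2² = 89, A_1A_3² = 50, A_2A_3² = 241.
Since A_2A_3² = 241 ≥ 89 + 50 = 139, the angle opposite A_2A_3 is not acute, so the smallest enclosing circle has A_2A_3 as diameter.
Centre = midpoint of A_2A_3 = (-2, -0.5), r² = 241/4 = 60.25.
Centre = (-2, -0.5).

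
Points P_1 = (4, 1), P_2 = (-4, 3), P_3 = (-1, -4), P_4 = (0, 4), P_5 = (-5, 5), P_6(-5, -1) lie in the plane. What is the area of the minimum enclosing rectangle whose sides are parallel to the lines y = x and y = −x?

In coordinates u = x + y, v = x − y the rectangle is axis-aligned; the map (x,y)→(u,v) scales areas by 2.
u-values: 5, -1, -5, 4, 0, -6; range = 5 − (-6) = 11.
v-values: 3, -7, 3, -4, -10, -4; range = 3 − (-10) = 13.
Area = (11 × 13) / 2 = 71.5.

71.5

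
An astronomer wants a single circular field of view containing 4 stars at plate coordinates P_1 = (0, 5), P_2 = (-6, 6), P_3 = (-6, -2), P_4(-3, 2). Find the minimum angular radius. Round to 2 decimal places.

4.67

The minimum enclosing circle of a finite set is fixed by two of the points (as a diameter) or three (as a circumcircle).
The minimum enclosing circle is determined by three boundary points: P_1, P_2, P_3.
Their circumcentre is (-43/12, 2) with r² = 3145/144.
The farthest remaining point P_4 is at distance² 49/144 ≤ 3145/144.
r = √(3145/144) ≈ 4.67.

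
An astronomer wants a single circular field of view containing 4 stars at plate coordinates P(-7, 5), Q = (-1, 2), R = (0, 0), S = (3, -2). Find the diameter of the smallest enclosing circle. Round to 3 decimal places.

The farthest pair is P–S with squared distance 149. The circle on this segment as diameter has centre (-2, 1.5) and r² = 149/4 = 37.25.
Check Q: distance² to centre = 1.25 ≤ 37.25, so it lies inside.
All remaining points lie in this disk, and no smaller disk contains both endpoints, so this is the minimum enclosing circle.
Diameter = 2r = 2√(37.25) ≈ 12.207.

12.207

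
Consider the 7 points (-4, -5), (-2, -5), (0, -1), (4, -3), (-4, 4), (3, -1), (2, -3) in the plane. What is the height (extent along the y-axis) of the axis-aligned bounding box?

max y = 4, min y = -5, so height = 9.

9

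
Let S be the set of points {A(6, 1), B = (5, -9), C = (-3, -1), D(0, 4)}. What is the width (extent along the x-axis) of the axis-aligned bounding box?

max x = 6, min x = -3, so width = 9.

9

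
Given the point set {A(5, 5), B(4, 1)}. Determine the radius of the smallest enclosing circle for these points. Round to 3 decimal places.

The smallest circle enclosing two points has them as diameter endpoints.
Centre = midpoint = (4.5, 3); r² = |AB|²/4 = 17/4 = 4.25.
r = √(4.25) ≈ 2.062.

2.062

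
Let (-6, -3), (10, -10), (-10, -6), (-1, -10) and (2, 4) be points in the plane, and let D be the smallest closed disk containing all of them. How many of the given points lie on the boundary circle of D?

3

By Welzl's lemma the MEC is supported by two points (diametrically opposite) or three points (on a circumcircle).
The minimum enclosing circle is determined by three boundary points: (10, -10), (-10, -6), (2, 4).
Their circumcentre is (11/31, -193/31) with r² = 103090/961.
The farthest remaining point (-6, -3) is at distance² 48809/961 ≤ 103090/961.
The points at distance exactly r from the centre are (10, -10), (-10, -6), (2, 4) — 3 points.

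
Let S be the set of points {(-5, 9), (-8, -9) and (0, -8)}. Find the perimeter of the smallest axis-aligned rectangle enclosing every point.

52

Width = max x − min x = 0 − (-8) = 8.
Height = max y − min y = 9 − (-9) = 18.
Perimeter = 2(8 + 18) = 52.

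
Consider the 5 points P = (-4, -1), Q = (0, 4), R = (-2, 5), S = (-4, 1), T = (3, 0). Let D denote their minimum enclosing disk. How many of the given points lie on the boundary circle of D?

3

The minimum enclosing circle of a finite set is fixed by two of the points (as a diameter) or three (as a circumcircle).
The minimum enclosing circle is determined by three boundary points: P, R, T.
Their circumcentre is (-0.75, 1.25) with r² = 15.625.
The farthest remaining point S is at distance² 10.625 ≤ 15.625.
The points at distance exactly r from the centre are P, R, T — 3 points.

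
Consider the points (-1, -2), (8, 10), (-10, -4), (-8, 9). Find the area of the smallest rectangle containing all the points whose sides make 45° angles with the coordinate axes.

In coordinates u = x + y, v = x − y the rectangle is axis-aligned; the map (x,y)→(u,v) scales areas by 2.
u-values: -3, 18, -14, 1; range = 18 − (-14) = 32.
v-values: 1, -2, -6, -17; range = 1 − (-17) = 18.
Area = (32 × 18) / 2 = 288.

288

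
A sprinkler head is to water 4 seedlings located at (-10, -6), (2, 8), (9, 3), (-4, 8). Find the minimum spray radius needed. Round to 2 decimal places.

By Welzl's lemma the MEC is supported by two points (diametrically opposite) or three points (on a circumcircle).
The farthest pair is (-10, -6)–(9, 3) with squared distance 442. The circle on this segment as diameter has centre (-0.5, -1.5) and r² = 442/4 = 110.5.
Check (2, 8): distance² to centre = 96.5 ≤ 110.5, so it lies inside.
All remaining points lie in this disk, and no smaller disk contains both endpoints, so this is the minimum enclosing circle.
r = √(110.5) ≈ 10.51.

10.51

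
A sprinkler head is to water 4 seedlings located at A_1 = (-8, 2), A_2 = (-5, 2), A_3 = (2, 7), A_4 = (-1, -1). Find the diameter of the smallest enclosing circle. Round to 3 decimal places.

11.192

The minimum enclosing circle of a finite set is fixed by two of the points (as a diameter) or three (as a circumcircle).
The minimum enclosing circle is determined by three boundary points: A_1, A_3, A_4.
Their circumcentre is (-75/26, 111/26) with r² = 10585/338.
The farthest remaining point A_2 is at distance² 3253/338 ≤ 10585/338.
Diameter = 2r = 2√(10585/338) ≈ 11.192.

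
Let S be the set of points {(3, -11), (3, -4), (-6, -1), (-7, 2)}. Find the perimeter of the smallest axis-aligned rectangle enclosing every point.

46

Width = max x − min x = 3 − (-7) = 10.
Height = max y − min y = 2 − (-11) = 13.
Perimeter = 2(10 + 13) = 46.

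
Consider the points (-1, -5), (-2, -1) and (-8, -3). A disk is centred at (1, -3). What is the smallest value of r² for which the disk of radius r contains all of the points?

The required radius is the distance from (1, -3) to the farthest point.
Squared distances: 8, 13, 81.
Maximum is 81, attained at (-8, -3).

81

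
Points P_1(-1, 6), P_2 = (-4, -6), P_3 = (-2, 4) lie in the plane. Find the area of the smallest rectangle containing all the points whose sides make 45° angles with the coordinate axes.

67.5

In coordinates u = x + y, v = x − y the rectangle is axis-aligned; the map (x,y)→(u,v) scales areas by 2.
u-values: 5, -10, 2; range = 5 − (-10) = 15.
v-values: -7, 2, -6; range = 2 − (-7) = 9.
Area = (15 × 9) / 2 = 67.5.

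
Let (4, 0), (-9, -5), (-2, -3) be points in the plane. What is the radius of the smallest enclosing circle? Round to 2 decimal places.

6.96

Call the three points A, B, C in the order given.
Side lengths²: AB² = 194, AC² = 45, BC² = 53.
Since AB² = 194 ≥ 53 + 45 = 98, the angle opposite AB is not acute, so the smallest enclosing circle has AB as diameter.
Centre = midpoint of AB = (-2.5, -2.5), r² = 194/4 = 48.5.
r = √(48.5) ≈ 6.96.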